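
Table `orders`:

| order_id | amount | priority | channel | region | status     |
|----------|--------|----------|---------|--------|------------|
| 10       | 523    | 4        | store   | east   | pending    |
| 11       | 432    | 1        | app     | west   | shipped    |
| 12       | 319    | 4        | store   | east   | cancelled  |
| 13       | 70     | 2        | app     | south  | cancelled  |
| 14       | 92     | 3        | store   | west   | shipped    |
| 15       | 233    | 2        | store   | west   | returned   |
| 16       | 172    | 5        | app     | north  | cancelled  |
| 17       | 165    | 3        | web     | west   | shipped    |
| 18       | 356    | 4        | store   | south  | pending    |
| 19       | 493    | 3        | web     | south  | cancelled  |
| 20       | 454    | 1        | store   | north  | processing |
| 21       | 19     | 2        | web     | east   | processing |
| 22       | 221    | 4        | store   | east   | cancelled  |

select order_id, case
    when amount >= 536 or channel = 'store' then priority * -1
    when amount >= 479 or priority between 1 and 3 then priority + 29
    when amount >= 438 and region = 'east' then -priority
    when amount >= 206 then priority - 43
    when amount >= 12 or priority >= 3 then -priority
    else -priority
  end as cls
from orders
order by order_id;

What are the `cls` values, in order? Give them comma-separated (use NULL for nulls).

-4, 30, -4, 31, -3, -2, -5, 32, -4, 32, -1, 31, -4

order_id=10: amount >= 536 or channel = 'store' → -4
order_id=11: amount >= 479 or priority between 1 and 3 → 30
order_id=12: amount >= 536 or channel = 'store' → -4
order_id=13: amount >= 479 or priority between 1 and 3 → 31
order_id=14: amount >= 536 or channel = 'store' → -3
order_id=15: amount >= 536 or channel = 'store' → -2
order_id=16: amount >= 12 or priority >= 3 → -5
order_id=17: amount >= 479 or priority between 1 and 3 → 32
order_id=18: amount >= 536 or channel = 'store' → -4
order_id=19: amount >= 479 or priority between 1 and 3 → 32
order_id=20: amount >= 536 or channel = 'store' → -1
order_id=21: amount >= 479 or priority between 1 and 3 → 31
order_id=22: amount >= 536 or channel = 'store' → -4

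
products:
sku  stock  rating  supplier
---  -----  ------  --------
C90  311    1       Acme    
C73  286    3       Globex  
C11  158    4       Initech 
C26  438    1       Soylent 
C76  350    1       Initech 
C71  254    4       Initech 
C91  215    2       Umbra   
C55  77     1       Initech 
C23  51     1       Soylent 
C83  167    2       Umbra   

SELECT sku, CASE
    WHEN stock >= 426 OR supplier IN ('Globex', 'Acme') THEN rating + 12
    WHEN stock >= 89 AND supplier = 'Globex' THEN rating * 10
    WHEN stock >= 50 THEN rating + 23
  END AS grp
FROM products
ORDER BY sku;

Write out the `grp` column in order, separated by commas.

sku=C11: stock >= 50 → 27
sku=C23: stock >= 50 → 24
sku=C26: stock >= 426 OR supplier IN ('Globex', 'Acme') → 13
sku=C55: stock >= 50 → 24
sku=C71: stock >= 50 → 27
sku=C73: stock >= 426 OR supplier IN ('Globex', 'Acme') → 15
sku=C76: stock >= 50 → 24
sku=C83: stock >= 50 → 25
sku=C90: stock >= 426 OR supplier IN ('Globex', 'Acme') → 13
sku=C91: stock >= 50 → 25

27, 24, 13, 24, 27, 15, 24, 25, 13, 25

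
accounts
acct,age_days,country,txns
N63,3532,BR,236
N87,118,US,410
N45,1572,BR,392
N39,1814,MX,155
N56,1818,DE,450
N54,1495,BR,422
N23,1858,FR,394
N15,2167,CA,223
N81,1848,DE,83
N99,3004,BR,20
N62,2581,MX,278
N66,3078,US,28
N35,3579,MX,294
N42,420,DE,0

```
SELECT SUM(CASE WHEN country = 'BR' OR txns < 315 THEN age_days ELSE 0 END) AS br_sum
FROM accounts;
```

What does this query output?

25090

acct=N63: ✓ → 3532
acct=N87: ✗
acct=N45: ✓ → 1572
acct=N39: ✓ → 1814
acct=N56: ✗
acct=N54: ✓ → 1495
acct=N23: ✗
acct=N15: ✓ → 2167
acct=N81: ✓ → 1848
acct=N99: ✓ → 3004
acct=N62: ✓ → 2581
acct=N66: ✓ → 3078
acct=N35: ✓ → 3579
acct=N42: ✓ → 420
br_sum = 3532 + 1572 + 1814 + 1495 + 2167 + 1848 + 3004 + 2581 + 3078 + 3579 + 420 = 25090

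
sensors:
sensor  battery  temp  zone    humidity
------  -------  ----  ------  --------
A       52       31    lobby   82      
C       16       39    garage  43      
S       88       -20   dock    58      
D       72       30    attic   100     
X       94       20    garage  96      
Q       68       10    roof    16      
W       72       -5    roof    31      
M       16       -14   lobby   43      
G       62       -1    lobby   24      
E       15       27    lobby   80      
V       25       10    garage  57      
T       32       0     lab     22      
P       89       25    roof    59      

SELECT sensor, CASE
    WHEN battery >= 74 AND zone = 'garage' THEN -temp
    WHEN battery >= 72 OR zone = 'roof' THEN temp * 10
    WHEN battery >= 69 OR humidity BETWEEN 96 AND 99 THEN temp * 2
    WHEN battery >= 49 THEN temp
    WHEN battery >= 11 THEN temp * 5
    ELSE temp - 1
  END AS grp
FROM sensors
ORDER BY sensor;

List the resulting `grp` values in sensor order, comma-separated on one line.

31, 195, 300, 135, -1, -70, 250, 100, -200, 0, 50, -50, -20

sensor=A: battery >= 49 → 31
sensor=C: battery >= 11 → 195
sensor=D: battery >= 72 OR zone = 'roof' → 300
sensor=E: battery >= 11 → 135
sensor=G: battery >= 49 → -1
sensor=M: battery >= 11 → -70
sensor=P: battery >= 72 OR zone = 'roof' → 250
sensor=Q: battery >= 72 OR zone = 'roof' → 100
sensor=S: battery >= 72 OR zone = 'roof' → -200
sensor=T: battery >= 11 → 0
sensor=V: battery >= 11 → 50
sensor=W: battery >= 72 OR zone = 'roof' → -50
sensor=X: battery >= 74 AND zone = 'garage' → -20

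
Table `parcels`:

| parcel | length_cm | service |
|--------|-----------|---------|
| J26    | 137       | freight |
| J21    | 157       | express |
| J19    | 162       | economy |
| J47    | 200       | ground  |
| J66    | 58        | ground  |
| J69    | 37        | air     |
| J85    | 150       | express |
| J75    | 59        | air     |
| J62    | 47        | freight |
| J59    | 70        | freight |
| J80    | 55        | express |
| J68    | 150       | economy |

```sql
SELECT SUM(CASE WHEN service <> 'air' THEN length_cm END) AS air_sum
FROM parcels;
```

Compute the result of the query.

parcel=J26: ✓ → 137
parcel=J21: ✓ → 157
parcel=J19: ✓ → 162
parcel=J47: ✓ → 200
parcel=J66: ✓ → 58
parcel=J69: ✗
parcel=J85: ✓ → 150
parcel=J75: ✗
parcel=J62: ✓ → 47
parcel=J59: ✓ → 70
parcel=J80: ✓ → 55
parcel=J68: ✓ → 150
air_sum = 137 + 157 + 162 + 200 + 58 + 150 + 47 + 70 + 55 + 150 = 1186

1186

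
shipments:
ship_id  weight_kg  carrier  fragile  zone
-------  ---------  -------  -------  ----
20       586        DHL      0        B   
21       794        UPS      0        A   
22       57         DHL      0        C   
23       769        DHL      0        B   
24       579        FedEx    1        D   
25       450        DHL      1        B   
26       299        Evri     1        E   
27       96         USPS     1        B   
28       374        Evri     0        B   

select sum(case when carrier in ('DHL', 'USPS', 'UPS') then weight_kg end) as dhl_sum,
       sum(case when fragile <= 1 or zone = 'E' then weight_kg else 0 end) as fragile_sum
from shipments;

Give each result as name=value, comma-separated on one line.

[dhl_sum: carrier in ('DHL', 'USPS', 'UPS')]
ship_id=20: ✓ → 586
ship_id=21: ✓ → 794
ship_id=22: ✓ → 57
ship_id=23: ✓ → 769
ship_id=24: ✗
ship_id=25: ✓ → 450
ship_id=26: ✗
ship_id=27: ✓ → 96
ship_id=28: ✗
dhl_sum = 586 + 794 + 57 + 769 + 450 + 96 = 2752
—
[fragile_sum: fragile <= 1 or zone = 'E']
ship_id=20: ✓ → 586
ship_id=21: ✓ → 794
ship_id=22: ✓ → 57
ship_id=23: ✓ → 769
ship_id=24: ✓ → 579
ship_id=25: ✓ → 450
ship_id=26: ✓ → 299
ship_id=27: ✓ → 96
ship_id=28: ✓ → 374
fragile_sum = 586 + 794 + 57 + 769 + 579 + 450 + 299 + 96 + 374 = 4004

dhl_sum=2752, fragile_sum=4004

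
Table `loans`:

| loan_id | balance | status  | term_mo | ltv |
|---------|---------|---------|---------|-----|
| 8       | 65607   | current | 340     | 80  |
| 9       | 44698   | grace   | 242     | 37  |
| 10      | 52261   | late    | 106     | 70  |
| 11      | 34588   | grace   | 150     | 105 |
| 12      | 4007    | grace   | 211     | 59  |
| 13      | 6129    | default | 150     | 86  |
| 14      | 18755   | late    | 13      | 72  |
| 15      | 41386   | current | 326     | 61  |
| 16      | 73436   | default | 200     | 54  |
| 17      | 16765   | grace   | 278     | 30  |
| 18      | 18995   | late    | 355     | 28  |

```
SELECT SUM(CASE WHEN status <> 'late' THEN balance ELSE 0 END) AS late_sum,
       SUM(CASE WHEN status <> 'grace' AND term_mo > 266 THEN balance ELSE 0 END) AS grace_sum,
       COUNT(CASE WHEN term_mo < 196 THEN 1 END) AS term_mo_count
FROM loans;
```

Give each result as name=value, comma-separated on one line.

[late_sum: status <> 'late']
loan_id=8: ✓ → 65607
loan_id=9: ✓ → 44698
loan_id=10: ✗
loan_id=11: ✓ → 34588
loan_id=12: ✓ → 4007
loan_id=13: ✓ → 6129
loan_id=14: ✗
loan_id=15: ✓ → 41386
loan_id=16: ✓ → 73436
loan_id=17: ✓ → 16765
loan_id=18: ✗
late_sum = 65607 + 44698 + 34588 + 4007 + 6129 + 41386 + 73436 + 16765 = 286616
—
[grace_sum: status <> 'grace' AND term_mo > 266]
loan_id=8: ✓ → 65607
loan_id=9: ✗
loan_id=10: ✗
loan_id=11: ✗
loan_id=12: ✗
loan_id=13: ✗
loan_id=14: ✗
loan_id=15: ✓ → 41386
loan_id=16: ✗
loan_id=17: ✗
loan_id=18: ✓ → 18995
grace_sum = 65607 + 41386 + 18995 = 125988
—
[term_mo_count: term_mo < 196]
loan_id=8: ✗
loan_id=9: ✗
loan_id=10: ✓ → 1
loan_id=11: ✓ → 1
loan_id=12: ✗
loan_id=13: ✓ → 1
loan_id=14: ✓ → 1
loan_id=15: ✗
loan_id=16: ✗
loan_id=17: ✗
loan_id=18: ✗
term_mo_count = COUNT(1, 1, 1, 1) = 4

late_sum=286616, grace_sum=125988, term_mo_count=4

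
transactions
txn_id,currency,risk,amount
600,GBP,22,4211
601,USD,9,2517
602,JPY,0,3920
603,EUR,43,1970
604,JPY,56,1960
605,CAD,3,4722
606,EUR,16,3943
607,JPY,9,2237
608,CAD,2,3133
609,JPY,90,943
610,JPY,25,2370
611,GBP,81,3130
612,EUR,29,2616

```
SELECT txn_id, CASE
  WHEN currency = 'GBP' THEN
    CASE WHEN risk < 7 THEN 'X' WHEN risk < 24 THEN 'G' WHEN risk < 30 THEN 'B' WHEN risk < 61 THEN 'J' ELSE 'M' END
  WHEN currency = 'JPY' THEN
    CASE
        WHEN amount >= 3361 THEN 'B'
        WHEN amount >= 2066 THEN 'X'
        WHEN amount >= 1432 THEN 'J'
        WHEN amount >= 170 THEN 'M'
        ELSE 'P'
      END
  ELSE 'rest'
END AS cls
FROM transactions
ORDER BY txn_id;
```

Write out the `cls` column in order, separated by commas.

G, rest, B, rest, J, rest, rest, X, rest, M, X, M, rest

txn_id=600: currency='GBP' → inner[risk < 24] → G
txn_id=601: currency='USD' → outer ELSE → rest
txn_id=602: currency='JPY' → inner[amount >= 3361] → B
txn_id=603: currency='EUR' → outer ELSE → rest
txn_id=604: currency='JPY' → inner[amount >= 1432] → J
txn_id=605: currency='CAD' → outer ELSE → rest
txn_id=606: currency='EUR' → outer ELSE → rest
txn_id=607: currency='JPY' → inner[amount >= 2066] → X
txn_id=608: currency='CAD' → outer ELSE → rest
txn_id=609: currency='JPY' → inner[amount >= 170] → M
txn_id=610: currency='JPY' → inner[amount >= 2066] → X
txn_id=611: currency='GBP' → inner[ELSE] → M
txn_id=612: currency='EUR' → outer ELSE → rest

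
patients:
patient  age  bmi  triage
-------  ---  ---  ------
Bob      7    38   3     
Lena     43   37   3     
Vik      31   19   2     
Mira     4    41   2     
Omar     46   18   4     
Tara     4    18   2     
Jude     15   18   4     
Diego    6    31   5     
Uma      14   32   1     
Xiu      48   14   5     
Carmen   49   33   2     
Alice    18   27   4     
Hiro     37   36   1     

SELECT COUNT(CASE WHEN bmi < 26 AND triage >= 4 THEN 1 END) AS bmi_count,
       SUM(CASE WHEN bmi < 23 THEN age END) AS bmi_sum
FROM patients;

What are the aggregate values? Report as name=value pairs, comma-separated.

bmi_count=3, bmi_sum=144

[bmi_count: bmi < 26 AND triage >= 4]
patient=Bob: ✗
patient=Lena: ✗
patient=Vik: ✗
patient=Mira: ✗
patient=Omar: ✓ → 1
patient=Tara: ✗
patient=Jude: ✓ → 1
patient=Diego: ✗
patient=Uma: ✗
patient=Xiu: ✓ → 1
patient=Carmen: ✗
patient=Alice: ✗
patient=Hiro: ✗
bmi_count = COUNT(1, 1, 1) = 3
—
[bmi_sum: bmi < 23]
patient=Bob: ✗
patient=Lena: ✗
patient=Vik: ✓ → 31
patient=Mira: ✗
patient=Omar: ✓ → 46
patient=Tara: ✓ → 4
patient=Jude: ✓ → 15
patient=Diego: ✗
patient=Uma: ✗
patient=Xiu: ✓ → 48
patient=Carmen: ✗
patient=Alice: ✗
patient=Hiro: ✗
bmi_sum = 31 + 46 + 4 + 15 + 48 = 144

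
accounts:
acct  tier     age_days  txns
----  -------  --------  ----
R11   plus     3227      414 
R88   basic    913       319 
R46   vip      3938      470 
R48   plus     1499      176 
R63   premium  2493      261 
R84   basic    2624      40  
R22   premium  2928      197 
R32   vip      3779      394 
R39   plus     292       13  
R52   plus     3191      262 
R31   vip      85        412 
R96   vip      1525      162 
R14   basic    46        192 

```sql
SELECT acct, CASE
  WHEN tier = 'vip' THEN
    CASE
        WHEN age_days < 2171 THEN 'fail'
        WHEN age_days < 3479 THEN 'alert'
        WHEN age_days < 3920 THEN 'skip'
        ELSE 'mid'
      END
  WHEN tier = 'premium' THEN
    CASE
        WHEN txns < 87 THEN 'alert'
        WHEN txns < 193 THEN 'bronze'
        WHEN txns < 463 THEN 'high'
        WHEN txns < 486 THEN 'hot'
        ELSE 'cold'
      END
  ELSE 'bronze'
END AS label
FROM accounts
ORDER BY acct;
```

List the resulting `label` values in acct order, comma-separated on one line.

acct=R11: tier='plus' → outer ELSE → bronze
acct=R14: tier='basic' → outer ELSE → bronze
acct=R22: tier='premium' → inner[txns < 463] → high
acct=R31: tier='vip' → inner[age_days < 2171] → fail
acct=R32: tier='vip' → inner[age_days < 3920] → skip
acct=R39: tier='plus' → outer ELSE → bronze
acct=R46: tier='vip' → inner[ELSE] → mid
acct=R48: tier='plus' → outer ELSE → bronze
acct=R52: tier='plus' → outer ELSE → bronze
acct=R63: tier='premium' → inner[txns < 463] → high
acct=R84: tier='basic' → outer ELSE → bronze
acct=R88: tier='basic' → outer ELSE → bronze
acct=R96: tier='vip' → inner[age_days < 2171] → fail

bronze, bronze, high, fail, skip, bronze, mid, bronze, bronze, high, bronze, bronze, fail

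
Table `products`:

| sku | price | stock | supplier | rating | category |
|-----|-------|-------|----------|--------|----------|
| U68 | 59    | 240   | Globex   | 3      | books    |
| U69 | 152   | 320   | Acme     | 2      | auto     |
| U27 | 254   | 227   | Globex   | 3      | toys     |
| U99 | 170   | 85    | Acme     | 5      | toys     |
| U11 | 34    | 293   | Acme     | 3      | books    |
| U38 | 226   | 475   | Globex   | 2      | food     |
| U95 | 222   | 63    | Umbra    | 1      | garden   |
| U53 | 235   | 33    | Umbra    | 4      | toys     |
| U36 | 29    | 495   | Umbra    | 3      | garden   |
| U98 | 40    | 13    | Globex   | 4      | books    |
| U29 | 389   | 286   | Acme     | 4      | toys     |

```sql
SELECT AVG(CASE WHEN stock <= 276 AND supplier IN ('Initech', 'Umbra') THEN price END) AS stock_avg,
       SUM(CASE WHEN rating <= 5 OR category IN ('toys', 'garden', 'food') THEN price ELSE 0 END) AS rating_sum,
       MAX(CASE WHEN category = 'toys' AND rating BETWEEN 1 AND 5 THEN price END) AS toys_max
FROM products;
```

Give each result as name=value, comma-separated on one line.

[stock_avg: stock <= 276 AND supplier IN ('Initech', 'Umbra')]
sku=U68: ✗
sku=U69: ✗
sku=U27: ✗
sku=U99: ✗
sku=U11: ✗
sku=U38: ✗
sku=U95: ✓ → 222
sku=U53: ✓ → 235
sku=U36: ✗
sku=U98: ✗
sku=U29: ✗
stock_avg = (222 + 235) / 2 = 228.5
—
[rating_sum: rating <= 5 OR category IN ('toys', 'garden', 'food')]
sku=U68: ✓ → 59
sku=U69: ✓ → 152
sku=U27: ✓ → 254
sku=U99: ✓ → 170
sku=U11: ✓ → 34
sku=U38: ✓ → 226
sku=U95: ✓ → 222
sku=U53: ✓ → 235
sku=U36: ✓ → 29
sku=U98: ✓ → 40
sku=U29: ✓ → 389
rating_sum = 59 + 152 + 254 + 170 + 34 + 226 + 222 + 235 + 29 + 40 + 389 = 1810
—
[toys_max: category = 'toys' AND rating BETWEEN 1 AND 5]
sku=U68: ✗
sku=U69: ✗
sku=U27: ✓ → 254
sku=U99: ✓ → 170
sku=U11: ✗
sku=U38: ✗
sku=U95: ✗
sku=U53: ✓ → 235
sku=U36: ✗
sku=U98: ✗
sku=U29: ✓ → 389
toys_max = MAX(254, 170, 235, 389) = 389

stock_avg=228.5, rating_sum=1810, toys_max=389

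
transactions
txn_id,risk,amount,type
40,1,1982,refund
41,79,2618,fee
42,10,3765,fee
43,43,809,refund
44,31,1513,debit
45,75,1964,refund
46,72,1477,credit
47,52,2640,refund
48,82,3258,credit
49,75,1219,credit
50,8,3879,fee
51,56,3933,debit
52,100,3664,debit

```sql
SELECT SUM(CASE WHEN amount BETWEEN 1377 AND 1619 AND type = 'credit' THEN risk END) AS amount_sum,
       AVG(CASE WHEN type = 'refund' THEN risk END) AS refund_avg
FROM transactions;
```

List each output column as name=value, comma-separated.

[amount_sum: amount BETWEEN 1377 AND 1619 AND type = 'credit']
txn_id=40: ✗
txn_id=41: ✗
txn_id=42: ✗
txn_id=43: ✗
txn_id=44: ✗
txn_id=45: ✗
txn_id=46: ✓ → 72
txn_id=47: ✗
txn_id=48: ✗
txn_id=49: ✗
txn_id=50: ✗
txn_id=51: ✗
txn_id=52: ✗
amount_sum = 72
—
[refund_avg: type = 'refund']
txn_id=40: ✓ → 1
txn_id=41: ✗
txn_id=42: ✗
txn_id=43: ✓ → 43
txn_id=44: ✗
txn_id=45: ✓ → 75
txn_id=46: ✗
txn_id=47: ✓ → 52
txn_id=48: ✗
txn_id=49: ✗
txn_id=50: ✗
txn_id=51: ✗
txn_id=52: ✗
refund_avg = (1 + 43 + 75 + 52) / 4 = 42.75

amount_sum=72, refund_avg=42.75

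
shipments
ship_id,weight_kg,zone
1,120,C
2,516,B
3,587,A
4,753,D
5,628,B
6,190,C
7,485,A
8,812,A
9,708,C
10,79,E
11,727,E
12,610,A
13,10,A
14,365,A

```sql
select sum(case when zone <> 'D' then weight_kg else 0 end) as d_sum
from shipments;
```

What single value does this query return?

ship_id=1: ✓ → 120
ship_id=2: ✓ → 516
ship_id=3: ✓ → 587
ship_id=4: ✗
ship_id=5: ✓ → 628
ship_id=6: ✓ → 190
ship_id=7: ✓ → 485
ship_id=8: ✓ → 812
ship_id=9: ✓ → 708
ship_id=10: ✓ → 79
ship_id=11: ✓ → 727
ship_id=12: ✓ → 610
ship_id=13: ✓ → 10
ship_id=14: ✓ → 365
d_sum = 120 + 516 + 587 + 628 + 190 + 485 + 812 + 708 + 79 + 727 + 610 + 10 + 365 = 5837

5837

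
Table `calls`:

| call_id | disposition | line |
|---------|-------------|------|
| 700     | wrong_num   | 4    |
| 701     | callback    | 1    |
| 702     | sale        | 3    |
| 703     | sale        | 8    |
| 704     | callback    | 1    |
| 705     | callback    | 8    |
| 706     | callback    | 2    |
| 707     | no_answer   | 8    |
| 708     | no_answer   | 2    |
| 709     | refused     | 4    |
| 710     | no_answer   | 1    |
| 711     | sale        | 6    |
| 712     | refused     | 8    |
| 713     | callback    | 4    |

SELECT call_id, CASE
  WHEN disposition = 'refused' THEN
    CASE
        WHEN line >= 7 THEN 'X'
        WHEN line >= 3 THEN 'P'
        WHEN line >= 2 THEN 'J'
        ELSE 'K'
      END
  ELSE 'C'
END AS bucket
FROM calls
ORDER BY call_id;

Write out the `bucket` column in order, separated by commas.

call_id=700: disposition='wrong_num' → outer ELSE → C
call_id=701: disposition='callback' → outer ELSE → C
call_id=702: disposition='sale' → outer ELSE → C
call_id=703: disposition='sale' → outer ELSE → C
call_id=704: disposition='callback' → outer ELSE → C
call_id=705: disposition='callback' → outer ELSE → C
call_id=706: disposition='callback' → outer ELSE → C
call_id=707: disposition='no_answer' → outer ELSE → C
call_id=708: disposition='no_answer' → outer ELSE → C
call_id=709: disposition='refused' → inner[line >= 3] → P
call_id=710: disposition='no_answer' → outer ELSE → C
call_id=711: disposition='sale' → outer ELSE → C
call_id=712: disposition='refused' → inner[line >= 7] → X
call_id=713: disposition='callback' → outer ELSE → C

C, C, C, C, C, C, C, C, C, P, C, C, X, C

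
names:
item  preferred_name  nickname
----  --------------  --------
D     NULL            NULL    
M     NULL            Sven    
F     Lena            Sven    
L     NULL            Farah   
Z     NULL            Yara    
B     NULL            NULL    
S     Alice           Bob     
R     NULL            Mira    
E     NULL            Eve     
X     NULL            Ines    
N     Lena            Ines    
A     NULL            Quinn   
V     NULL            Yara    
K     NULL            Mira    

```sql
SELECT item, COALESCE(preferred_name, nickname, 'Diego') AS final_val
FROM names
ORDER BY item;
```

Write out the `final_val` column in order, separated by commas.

item=A: preferred_name=NULL, nickname=Quinn → Quinn
item=B: preferred_name=NULL, nickname=NULL, → literal Diego → Diego
item=D: preferred_name=NULL, nickname=NULL, → literal Diego → Diego
item=E: preferred_name=NULL, nickname=Eve → Eve
item=F: preferred_name=Lena → Lena
item=K: preferred_name=NULL, nickname=Mira → Mira
item=L: preferred_name=NULL, nickname=Farah → Farah
item=M: preferred_name=NULL, nickname=Sven → Sven
item=N: preferred_name=Lena → Lena
item=R: preferred_name=NULL, nickname=Mira → Mira
item=S: preferred_name=Alice → Alice
item=V: preferred_name=NULL, nickname=Yara → Yara
item=X: preferred_name=NULL, nickname=Ines → Ines
item=Z: preferred_name=NULL, nickname=Yara → Yara

Quinn, Diego, Diego, Eve, Lena, Mira, Farah, Sven, Lena, Mira, Alice, Yara, Ines, Yara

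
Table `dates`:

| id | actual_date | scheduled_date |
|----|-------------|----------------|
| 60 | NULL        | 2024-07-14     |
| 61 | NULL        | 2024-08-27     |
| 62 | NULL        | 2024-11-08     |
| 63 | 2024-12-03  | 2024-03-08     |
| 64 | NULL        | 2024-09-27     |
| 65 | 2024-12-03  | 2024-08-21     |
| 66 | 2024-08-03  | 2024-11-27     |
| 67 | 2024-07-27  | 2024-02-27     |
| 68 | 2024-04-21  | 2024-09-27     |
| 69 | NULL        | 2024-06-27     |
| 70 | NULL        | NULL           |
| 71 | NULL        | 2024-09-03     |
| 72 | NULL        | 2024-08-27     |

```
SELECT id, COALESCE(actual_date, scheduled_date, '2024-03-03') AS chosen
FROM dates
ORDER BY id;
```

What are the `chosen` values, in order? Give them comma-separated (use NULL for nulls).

2024-07-14, 2024-08-27, 2024-11-08, 2024-12-03, 2024-09-27, 2024-12-03, 2024-08-03, 2024-07-27, 2024-04-21, 2024-06-27, 2024-03-03, 2024-09-03, 2024-08-27

id=60: actual_date=NULL, scheduled_date=2024-07-14 → 2024-07-14
id=61: actual_date=NULL, scheduled_date=2024-08-27 → 2024-08-27
id=62: actual_date=NULL, scheduled_date=2024-11-08 → 2024-11-08
id=63: actual_date=2024-12-03 → 2024-12-03
id=64: actual_date=NULL, scheduled_date=2024-09-27 → 2024-09-27
id=65: actual_date=2024-12-03 → 2024-12-03
id=66: actual_date=2024-08-03 → 2024-08-03
id=67: actual_date=2024-07-27 → 2024-07-27
id=68: actual_date=2024-04-21 → 2024-04-21
id=69: actual_date=NULL, scheduled_date=2024-06-27 → 2024-06-27
id=70: actual_date=NULL, scheduled_date=NULL, → literal 2024-03-03 → 2024-03-03
id=71: actual_date=NULL, scheduled_date=2024-09-03 → 2024-09-03
id=72: actual_date=NULL, scheduled_date=2024-08-27 → 2024-08-27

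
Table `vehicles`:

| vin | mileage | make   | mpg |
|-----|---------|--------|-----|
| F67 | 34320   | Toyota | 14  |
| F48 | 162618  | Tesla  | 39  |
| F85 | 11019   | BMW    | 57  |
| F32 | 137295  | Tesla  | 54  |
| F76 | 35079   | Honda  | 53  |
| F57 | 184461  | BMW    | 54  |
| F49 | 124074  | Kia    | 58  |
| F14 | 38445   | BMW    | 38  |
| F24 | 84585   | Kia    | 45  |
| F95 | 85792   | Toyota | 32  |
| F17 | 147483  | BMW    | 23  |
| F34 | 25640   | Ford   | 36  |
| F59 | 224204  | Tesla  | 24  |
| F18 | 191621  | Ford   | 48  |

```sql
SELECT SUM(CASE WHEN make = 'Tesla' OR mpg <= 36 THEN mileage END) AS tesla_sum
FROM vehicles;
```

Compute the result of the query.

vin=F67: ✓ → 34320
vin=F48: ✓ → 162618
vin=F85: ✗
vin=F32: ✓ → 137295
vin=F76: ✗
vin=F57: ✗
vin=F49: ✗
vin=F14: ✗
vin=F24: ✗
vin=F95: ✓ → 85792
vin=F17: ✓ → 147483
vin=F34: ✓ → 25640
vin=F59: ✓ → 224204
vin=F18: ✗
tesla_sum = 34320 + 162618 + 137295 + 85792 + 147483 + 25640 + 224204 = 817352

817352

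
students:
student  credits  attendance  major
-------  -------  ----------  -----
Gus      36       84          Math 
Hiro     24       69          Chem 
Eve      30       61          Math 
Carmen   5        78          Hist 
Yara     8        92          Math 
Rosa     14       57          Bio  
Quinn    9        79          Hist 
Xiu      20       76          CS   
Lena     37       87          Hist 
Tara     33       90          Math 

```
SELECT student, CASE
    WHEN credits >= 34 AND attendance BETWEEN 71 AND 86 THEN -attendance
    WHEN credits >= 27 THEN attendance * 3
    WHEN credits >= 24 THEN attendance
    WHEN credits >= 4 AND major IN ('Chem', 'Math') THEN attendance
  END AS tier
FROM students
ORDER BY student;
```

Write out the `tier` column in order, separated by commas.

NULL, 183, -84, 69, 261, NULL, NULL, 270, NULL, 92

student=Carmen: (no match → NULL) → NULL
student=Eve: credits >= 27 → 183
student=Gus: credits >= 34 AND attendance BETWEEN 71 AND 86 → -84
student=Hiro: credits >= 24 → 69
student=Lena: credits >= 27 → 261
student=Quinn: (no match → NULL) → NULL
student=Rosa: (no match → NULL) → NULL
student=Tara: credits >= 27 → 270
student=Xiu: (no match → NULL) → NULL
student=Yara: credits >= 4 AND major IN ('Chem', 'Math') → 92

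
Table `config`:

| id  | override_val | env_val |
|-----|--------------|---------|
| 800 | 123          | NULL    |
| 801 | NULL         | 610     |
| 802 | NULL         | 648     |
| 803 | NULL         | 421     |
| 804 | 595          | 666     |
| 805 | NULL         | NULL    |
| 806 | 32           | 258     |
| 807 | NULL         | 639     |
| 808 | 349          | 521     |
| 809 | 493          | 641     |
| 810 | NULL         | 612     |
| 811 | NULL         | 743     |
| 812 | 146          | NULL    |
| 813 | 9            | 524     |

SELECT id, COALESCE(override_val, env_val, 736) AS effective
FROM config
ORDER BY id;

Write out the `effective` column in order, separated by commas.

id=800: override_val=123 → 123
id=801: override_val=NULL, env_val=610 → 610
id=802: override_val=NULL, env_val=648 → 648
id=803: override_val=NULL, env_val=421 → 421
id=804: override_val=595 → 595
id=805: override_val=NULL, env_val=NULL, → literal 736 → 736
id=806: override_val=32 → 32
id=807: override_val=NULL, env_val=639 → 639
id=808: override_val=349 → 349
id=809: override_val=493 → 493
id=810: override_val=NULL, env_val=612 → 612
id=811: override_val=NULL, env_val=743 → 743
id=812: override_val=146 → 146
id=813: override_val=9 → 9

123, 610, 648, 421, 595, 736, 32, 639, 349, 493, 612, 743, 146, 9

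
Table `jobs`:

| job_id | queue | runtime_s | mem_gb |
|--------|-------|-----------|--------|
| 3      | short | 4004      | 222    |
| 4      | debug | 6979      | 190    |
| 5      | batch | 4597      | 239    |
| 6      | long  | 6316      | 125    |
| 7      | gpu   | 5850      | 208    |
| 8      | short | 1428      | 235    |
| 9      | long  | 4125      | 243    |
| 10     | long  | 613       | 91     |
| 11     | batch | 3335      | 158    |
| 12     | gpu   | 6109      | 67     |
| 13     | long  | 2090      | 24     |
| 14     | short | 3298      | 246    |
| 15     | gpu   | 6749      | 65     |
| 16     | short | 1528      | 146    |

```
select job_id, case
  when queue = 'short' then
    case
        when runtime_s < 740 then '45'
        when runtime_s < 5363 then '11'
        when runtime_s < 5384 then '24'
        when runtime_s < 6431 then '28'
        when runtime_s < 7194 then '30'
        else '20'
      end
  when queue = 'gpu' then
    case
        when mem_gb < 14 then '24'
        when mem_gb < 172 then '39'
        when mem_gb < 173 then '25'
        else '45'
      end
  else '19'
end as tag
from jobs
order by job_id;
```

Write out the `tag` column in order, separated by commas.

11, 19, 19, 19, 45, 11, 19, 19, 19, 39, 19, 11, 39, 11

job_id=3: queue='short' → inner[runtime_s < 5363] → 11
job_id=4: queue='debug' → outer ELSE → 19
job_id=5: queue='batch' → outer ELSE → 19
job_id=6: queue='long' → outer ELSE → 19
job_id=7: queue='gpu' → inner[ELSE] → 45
job_id=8: queue='short' → inner[runtime_s < 5363] → 11
job_id=9: queue='long' → outer ELSE → 19
job_id=10: queue='long' → outer ELSE → 19
job_id=11: queue='batch' → outer ELSE → 19
job_id=12: queue='gpu' → inner[mem_gb < 172] → 39
job_id=13: queue='long' → outer ELSE → 19
job_id=14: queue='short' → inner[runtime_s < 5363] → 11
job_id=15: queue='gpu' → inner[mem_gb < 172] → 39
job_id=16: queue='short' → inner[runtime_s < 5363] → 11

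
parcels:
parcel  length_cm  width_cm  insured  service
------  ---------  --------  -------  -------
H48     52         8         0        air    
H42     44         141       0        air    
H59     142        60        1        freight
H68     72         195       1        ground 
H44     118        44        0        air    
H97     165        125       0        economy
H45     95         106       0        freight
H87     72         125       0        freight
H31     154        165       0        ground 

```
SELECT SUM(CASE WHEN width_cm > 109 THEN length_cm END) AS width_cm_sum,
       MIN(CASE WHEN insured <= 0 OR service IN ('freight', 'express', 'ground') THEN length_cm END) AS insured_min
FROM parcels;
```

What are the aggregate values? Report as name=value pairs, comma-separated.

width_cm_sum=507, insured_min=44

[width_cm_sum: width_cm > 109]
parcel=H48: ✗
parcel=H42: ✓ → 44
parcel=H59: ✗
parcel=H68: ✓ → 72
parcel=H44: ✗
parcel=H97: ✓ → 165
parcel=H45: ✗
parcel=H87: ✓ → 72
parcel=H31: ✓ → 154
width_cm_sum = 44 + 72 + 165 + 72 + 154 = 507
—
[insured_min: insured <= 0 OR service IN ('freight', 'express', 'ground')]
parcel=H48: ✓ → 52
parcel=H42: ✓ → 44
parcel=H59: ✓ → 142
parcel=H68: ✓ → 72
parcel=H44: ✓ → 118
parcel=H97: ✓ → 165
parcel=H45: ✓ → 95
parcel=H87: ✓ → 72
parcel=H31: ✓ → 154
insured_min = MIN(52, 44, 142, 72, 118, 165, 95, 72, 154) = 44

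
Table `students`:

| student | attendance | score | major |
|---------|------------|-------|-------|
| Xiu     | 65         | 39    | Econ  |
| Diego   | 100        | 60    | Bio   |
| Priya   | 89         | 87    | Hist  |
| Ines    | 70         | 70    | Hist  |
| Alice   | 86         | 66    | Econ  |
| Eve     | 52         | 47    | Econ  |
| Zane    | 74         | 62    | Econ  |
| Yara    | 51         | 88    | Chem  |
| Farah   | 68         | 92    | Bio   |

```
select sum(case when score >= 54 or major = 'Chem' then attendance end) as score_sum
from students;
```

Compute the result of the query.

student=Xiu: ✗
student=Diego: ✓ → 100
student=Priya: ✓ → 89
student=Ines: ✓ → 70
student=Alice: ✓ → 86
student=Eve: ✗
student=Zane: ✓ → 74
student=Yara: ✓ → 51
student=Farah: ✓ → 68
score_sum = 100 + 89 + 70 + 86 + 74 + 51 + 68 = 538

538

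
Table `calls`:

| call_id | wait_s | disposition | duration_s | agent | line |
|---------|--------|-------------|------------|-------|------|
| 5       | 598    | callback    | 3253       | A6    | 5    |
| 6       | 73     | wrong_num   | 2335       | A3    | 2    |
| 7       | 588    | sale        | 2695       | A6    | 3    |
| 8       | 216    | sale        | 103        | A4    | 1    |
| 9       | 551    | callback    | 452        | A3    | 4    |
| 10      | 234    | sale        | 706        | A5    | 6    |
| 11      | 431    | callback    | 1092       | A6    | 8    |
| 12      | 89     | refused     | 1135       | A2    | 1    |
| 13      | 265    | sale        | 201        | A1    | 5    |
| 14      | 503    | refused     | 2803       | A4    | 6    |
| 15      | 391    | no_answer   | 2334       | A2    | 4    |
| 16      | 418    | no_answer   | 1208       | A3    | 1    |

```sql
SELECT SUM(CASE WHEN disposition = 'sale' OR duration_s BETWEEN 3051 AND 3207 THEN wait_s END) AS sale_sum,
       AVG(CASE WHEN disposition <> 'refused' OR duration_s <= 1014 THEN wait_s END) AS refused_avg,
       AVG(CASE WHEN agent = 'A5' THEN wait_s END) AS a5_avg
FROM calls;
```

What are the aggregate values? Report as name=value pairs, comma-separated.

sale_sum=1303, refused_avg=376.5, a5_avg=234

[sale_sum: disposition = 'sale' OR duration_s BETWEEN 3051 AND 3207]
call_id=5: ✗
call_id=6: ✗
call_id=7: ✓ → 588
call_id=8: ✓ → 216
call_id=9: ✗
call_id=10: ✓ → 234
call_id=11: ✗
call_id=12: ✗
call_id=13: ✓ → 265
call_id=14: ✗
call_id=15: ✗
call_id=16: ✗
sale_sum = 588 + 216 + 234 + 265 = 1303
—
[refused_avg: disposition <> 'refused' OR duration_s <= 1014]
call_id=5: ✓ → 598
call_id=6: ✓ → 73
call_id=7: ✓ → 588
call_id=8: ✓ → 216
call_id=9: ✓ → 551
call_id=10: ✓ → 234
call_id=11: ✓ → 431
call_id=12: ✗
call_id=13: ✓ → 265
call_id=14: ✗
call_id=15: ✓ → 391
call_id=16: ✓ → 418
refused_avg = (598 + 73 + 588 + 216 + 551 + 234 + 431 + 265 + 391 + 418) / 10 = 376.5
—
[a5_avg: agent = 'A5']
call_id=5: ✗
call_id=6: ✗
call_id=7: ✗
call_id=8: ✗
call_id=9: ✗
call_id=10: ✓ → 234
call_id=11: ✗
call_id=12: ✗
call_id=13: ✗
call_id=14: ✗
call_id=15: ✗
call_id=16: ✗
a5_avg = 234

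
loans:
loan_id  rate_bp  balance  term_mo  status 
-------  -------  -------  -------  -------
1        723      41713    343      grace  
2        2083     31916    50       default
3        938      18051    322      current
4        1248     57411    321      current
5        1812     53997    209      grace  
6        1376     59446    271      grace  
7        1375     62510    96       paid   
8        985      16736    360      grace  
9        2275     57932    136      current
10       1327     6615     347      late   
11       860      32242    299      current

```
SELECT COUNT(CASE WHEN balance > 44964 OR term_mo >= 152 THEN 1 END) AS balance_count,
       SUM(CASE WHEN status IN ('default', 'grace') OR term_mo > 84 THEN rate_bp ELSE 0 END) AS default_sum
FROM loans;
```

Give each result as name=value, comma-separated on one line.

balance_count=10, default_sum=15002

[balance_count: balance > 44964 OR term_mo >= 152]
loan_id=1: ✓ → 1
loan_id=2: ✗
loan_id=3: ✓ → 1
loan_id=4: ✓ → 1
loan_id=5: ✓ → 1
loan_id=6: ✓ → 1
loan_id=7: ✓ → 1
loan_id=8: ✓ → 1
loan_id=9: ✓ → 1
loan_id=10: ✓ → 1
loan_id=11: ✓ → 1
balance_count = COUNT(1, 1, 1, 1, 1, 1, 1, 1, 1, 1) = 10
—
[default_sum: status IN ('default', 'grace') OR term_mo > 84]
loan_id=1: ✓ → 723
loan_id=2: ✓ → 2083
loan_id=3: ✓ → 938
loan_id=4: ✓ → 1248
loan_id=5: ✓ → 1812
loan_id=6: ✓ → 1376
loan_id=7: ✓ → 1375
loan_id=8: ✓ → 985
loan_id=9: ✓ → 2275
loan_id=10: ✓ → 1327
loan_id=11: ✓ → 860
default_sum = 723 + 2083 + 938 + 1248 + 1812 + 1376 + 1375 + 985 + 2275 + 1327 + 860 = 15002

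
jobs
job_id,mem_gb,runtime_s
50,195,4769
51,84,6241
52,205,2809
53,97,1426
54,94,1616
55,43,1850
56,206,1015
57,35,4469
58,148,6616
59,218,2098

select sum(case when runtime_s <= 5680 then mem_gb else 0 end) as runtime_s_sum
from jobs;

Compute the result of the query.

job_id=50: ✓ → 195
job_id=51: ✗
job_id=52: ✓ → 205
job_id=53: ✓ → 97
job_id=54: ✓ → 94
job_id=55: ✓ → 43
job_id=56: ✓ → 206
job_id=57: ✓ → 35
job_id=58: ✗
job_id=59: ✓ → 218
runtime_s_sum = 195 + 205 + 97 + 94 + 43 + 206 + 35 + 218 = 1093

1093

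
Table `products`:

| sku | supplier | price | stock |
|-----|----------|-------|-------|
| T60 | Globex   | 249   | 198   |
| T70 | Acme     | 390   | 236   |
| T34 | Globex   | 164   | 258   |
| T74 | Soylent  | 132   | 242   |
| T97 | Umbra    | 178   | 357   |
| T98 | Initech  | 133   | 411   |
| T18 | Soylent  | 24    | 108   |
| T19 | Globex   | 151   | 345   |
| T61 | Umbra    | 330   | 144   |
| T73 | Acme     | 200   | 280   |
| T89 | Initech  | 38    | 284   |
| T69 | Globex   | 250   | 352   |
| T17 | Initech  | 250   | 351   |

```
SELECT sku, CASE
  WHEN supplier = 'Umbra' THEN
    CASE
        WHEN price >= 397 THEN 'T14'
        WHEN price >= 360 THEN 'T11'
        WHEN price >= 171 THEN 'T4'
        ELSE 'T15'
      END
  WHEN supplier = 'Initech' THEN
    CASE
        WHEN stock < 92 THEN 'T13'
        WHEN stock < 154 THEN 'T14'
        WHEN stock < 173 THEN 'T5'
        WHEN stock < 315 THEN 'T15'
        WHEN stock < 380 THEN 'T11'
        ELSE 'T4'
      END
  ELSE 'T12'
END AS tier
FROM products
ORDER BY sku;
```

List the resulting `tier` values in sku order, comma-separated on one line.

T11, T12, T12, T12, T12, T4, T12, T12, T12, T12, T15, T4, T4

sku=T17: supplier='Initech' → inner[stock < 380] → T11
sku=T18: supplier='Soylent' → outer ELSE → T12
sku=T19: supplier='Globex' → outer ELSE → T12
sku=T34: supplier='Globex' → outer ELSE → T12
sku=T60: supplier='Globex' → outer ELSE → T12
sku=T61: supplier='Umbra' → inner[price >= 171] → T4
sku=T69: supplier='Globex' → outer ELSE → T12
sku=T70: supplier='Acme' → outer ELSE → T12
sku=T73: supplier='Acme' → outer ELSE → T12
sku=T74: supplier='Soylent' → outer ELSE → T12
sku=T89: supplier='Initech' → inner[stock < 315] → T15
sku=T97: supplier='Umbra' → inner[price >= 171] → T4
sku=T98: supplier='Initech' → inner[ELSE] → T4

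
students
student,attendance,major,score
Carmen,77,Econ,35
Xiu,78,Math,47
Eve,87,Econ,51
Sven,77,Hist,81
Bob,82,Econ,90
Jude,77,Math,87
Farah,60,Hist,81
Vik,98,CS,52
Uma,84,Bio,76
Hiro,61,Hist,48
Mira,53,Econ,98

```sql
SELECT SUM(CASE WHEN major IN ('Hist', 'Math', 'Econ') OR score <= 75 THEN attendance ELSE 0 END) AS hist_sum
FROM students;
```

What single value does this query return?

student=Carmen: ✓ → 77
student=Xiu: ✓ → 78
student=Eve: ✓ → 87
student=Sven: ✓ → 77
student=Bob: ✓ → 82
student=Jude: ✓ → 77
student=Farah: ✓ → 60
student=Vik: ✓ → 98
student=Uma: ✗
student=Hiro: ✓ → 61
student=Mira: ✓ → 53
hist_sum = 77 + 78 + 87 + 77 + 82 + 77 + 60 + 98 + 61 + 53 = 750

750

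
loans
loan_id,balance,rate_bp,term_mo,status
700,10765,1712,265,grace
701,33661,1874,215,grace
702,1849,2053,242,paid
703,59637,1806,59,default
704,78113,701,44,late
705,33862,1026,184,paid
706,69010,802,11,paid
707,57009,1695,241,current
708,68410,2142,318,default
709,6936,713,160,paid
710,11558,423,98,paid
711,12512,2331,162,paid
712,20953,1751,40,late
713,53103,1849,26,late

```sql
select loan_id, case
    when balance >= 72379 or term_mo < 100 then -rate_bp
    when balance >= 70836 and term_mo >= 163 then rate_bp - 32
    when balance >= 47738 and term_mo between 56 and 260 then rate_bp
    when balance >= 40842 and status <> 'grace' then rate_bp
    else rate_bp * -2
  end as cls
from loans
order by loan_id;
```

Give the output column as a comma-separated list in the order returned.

-3424, -3748, -4106, -1806, -701, -2052, -802, 1695, 2142, -1426, -423, -4662, -1751, -1849

loan_id=700: ELSE → -3424
loan_id=701: ELSE → -3748
loan_id=702: ELSE → -4106
loan_id=703: balance >= 72379 or term_mo < 100 → -1806
loan_id=704: balance >= 72379 or term_mo < 100 → -701
loan_id=705: ELSE → -2052
loan_id=706: balance >= 72379 or term_mo < 100 → -802
loan_id=707: balance >= 47738 and term_mo between 56 and 260 → 1695
loan_id=708: balance >= 40842 and status <> 'grace' → 2142
loan_id=709: ELSE → -1426
loan_id=710: balance >= 72379 or term_mo < 100 → -423
loan_id=711: ELSE → -4662
loan_id=712: balance >= 72379 or term_mo < 100 → -1751
loan_id=713: balance >= 72379 or term_mo < 100 → -1849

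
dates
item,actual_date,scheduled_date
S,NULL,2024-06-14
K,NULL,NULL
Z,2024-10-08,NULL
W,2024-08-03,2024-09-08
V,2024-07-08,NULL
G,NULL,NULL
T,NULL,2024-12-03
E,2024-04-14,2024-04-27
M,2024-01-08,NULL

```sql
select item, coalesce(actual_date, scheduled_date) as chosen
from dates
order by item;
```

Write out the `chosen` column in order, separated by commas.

2024-04-14, NULL, NULL, 2024-01-08, 2024-06-14, 2024-12-03, 2024-07-08, 2024-08-03, 2024-10-08

item=E: actual_date=2024-04-14 → 2024-04-14
item=G: actual_date=NULL, scheduled_date=NULL (all NULL) → NULL
item=K: actual_date=NULL, scheduled_date=NULL (all NULL) → NULL
item=M: actual_date=2024-01-08 → 2024-01-08
item=S: actual_date=NULL, scheduled_date=2024-06-14 → 2024-06-14
item=T: actual_date=NULL, scheduled_date=2024-12-03 → 2024-12-03
item=V: actual_date=2024-07-08 → 2024-07-08
item=W: actual_date=2024-08-03 → 2024-08-03
item=Z: actual_date=2024-10-08 → 2024-10-08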